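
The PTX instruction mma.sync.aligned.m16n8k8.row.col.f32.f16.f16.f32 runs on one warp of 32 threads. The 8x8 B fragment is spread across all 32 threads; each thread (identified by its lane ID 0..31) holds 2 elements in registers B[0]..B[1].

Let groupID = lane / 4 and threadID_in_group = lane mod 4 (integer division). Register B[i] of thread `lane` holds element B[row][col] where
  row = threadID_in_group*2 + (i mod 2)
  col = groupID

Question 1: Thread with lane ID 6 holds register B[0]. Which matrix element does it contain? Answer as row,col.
lane 6->6/4=1, 6 mod 4=2
i=0  r:2·2+0->4  c:1

4,1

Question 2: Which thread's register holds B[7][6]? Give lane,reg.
27,1

c=6→G=6  r=7→T=3,p=1
L=6*4+3=27  i=1=1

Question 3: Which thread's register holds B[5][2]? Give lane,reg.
c:2=>grp=2  r:5=>tig=2,lo=1
L=2*4+2=10  i=1=1

10,1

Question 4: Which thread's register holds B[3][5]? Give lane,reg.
21,1

c=5⇒gr=5  r=3⇒th=1,odd=1
L=5*4+1=21  i=1=1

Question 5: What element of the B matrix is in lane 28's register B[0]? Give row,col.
L=28=>grp=28>>2=7, tig=28&3=0
[0]=>row 0·2+0=0  col grp=7

0,7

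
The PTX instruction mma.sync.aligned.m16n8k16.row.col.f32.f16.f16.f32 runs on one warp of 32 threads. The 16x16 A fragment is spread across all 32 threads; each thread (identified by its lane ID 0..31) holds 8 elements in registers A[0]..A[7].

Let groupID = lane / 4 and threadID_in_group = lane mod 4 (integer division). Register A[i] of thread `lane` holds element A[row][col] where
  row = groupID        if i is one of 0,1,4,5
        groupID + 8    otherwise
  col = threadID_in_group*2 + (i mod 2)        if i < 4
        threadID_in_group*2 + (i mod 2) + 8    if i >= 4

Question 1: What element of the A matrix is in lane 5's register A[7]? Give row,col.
5: G=1,T=1
[7] (1+8,1*2+1+8) = (9,11)

9,11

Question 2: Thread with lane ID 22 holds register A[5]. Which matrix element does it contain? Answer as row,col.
5,13

L=22->g=22>>2=5, t=22&3=2
[5]->row 5+0=5  col 2·2+1+8=13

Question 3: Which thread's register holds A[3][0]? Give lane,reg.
r=3⇒gr=3,Rb=0  c=0⇒Cb=0,th=0,odd=0
L=3*4+0=12  i=0*4+0*2+0=0

12,0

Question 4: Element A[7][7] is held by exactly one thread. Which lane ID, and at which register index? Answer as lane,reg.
31,1

r: 7->gid=7,r8=0  c: 7->c8=0,tid=3,i&1=1
L=7*4+3=31  i=0*4+0*2+1=1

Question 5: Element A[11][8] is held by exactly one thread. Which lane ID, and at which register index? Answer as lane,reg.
12,6

r=11->g=3,rb=1  c=8->cb=1,t=0,b0=0
L=3*4+0=12  i=1*4+1*2+0=6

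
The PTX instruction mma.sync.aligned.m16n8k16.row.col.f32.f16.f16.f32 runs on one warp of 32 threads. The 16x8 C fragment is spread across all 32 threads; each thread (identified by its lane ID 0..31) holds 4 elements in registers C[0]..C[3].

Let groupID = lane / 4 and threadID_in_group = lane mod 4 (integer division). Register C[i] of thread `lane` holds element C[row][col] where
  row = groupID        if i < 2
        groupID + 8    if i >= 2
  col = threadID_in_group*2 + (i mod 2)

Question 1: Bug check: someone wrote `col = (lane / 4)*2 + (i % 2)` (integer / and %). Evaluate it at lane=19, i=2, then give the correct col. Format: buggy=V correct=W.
buggy=8 correct=6

`(lane / 4)*2 + (i % 2)`[19,2]=>8
lane 19=>19/4=4, 19 mod 4=3
i=2  r:4+8=>12  c:2·3+0=>6
col: 8 vs 6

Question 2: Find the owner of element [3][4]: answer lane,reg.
r:3=>grp=3,rB=0  c:4=>tig=2,lo=0
L=3*4+2=14  i=0*2+0=0

14,0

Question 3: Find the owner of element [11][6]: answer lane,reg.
15,2

r:11=>grp=3,rB=1  c:6=>tig=3,lo=0
L=3*4+3=15  i=1*2+0=2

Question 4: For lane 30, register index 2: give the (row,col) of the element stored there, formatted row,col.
15,4

lane 30: g=7 (30/4), t=2 (30%4)
i=2: r=7+8=15, c=2*2+0=4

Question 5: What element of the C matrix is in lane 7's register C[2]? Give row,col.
7: g=1,t=3
[2] (1+8,3*2+0) = (9,6)

9,6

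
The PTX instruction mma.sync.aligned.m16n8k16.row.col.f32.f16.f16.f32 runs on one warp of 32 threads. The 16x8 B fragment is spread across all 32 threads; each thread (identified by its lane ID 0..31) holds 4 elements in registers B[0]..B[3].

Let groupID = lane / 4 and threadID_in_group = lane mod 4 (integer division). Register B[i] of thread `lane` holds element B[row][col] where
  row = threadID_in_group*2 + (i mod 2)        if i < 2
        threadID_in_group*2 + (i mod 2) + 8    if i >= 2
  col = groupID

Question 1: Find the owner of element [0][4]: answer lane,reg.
c:4=>grp=4  r:0=>rB=0,tig=0,lo=0
L=4*4+0=16  i=0*2+0=0

16,0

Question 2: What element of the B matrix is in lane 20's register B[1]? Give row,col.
20: G=5,T=0
[1] (0*2+1+0,5) = (1,5)

1,5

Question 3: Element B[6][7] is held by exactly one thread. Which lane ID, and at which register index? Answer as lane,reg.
c=7->g=7  r=6->rb=0,t=3,b0=0
L=7*4+3=31  i=0*2+0=0

31,0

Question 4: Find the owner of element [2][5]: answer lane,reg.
21,0

c=5→G=5  r=2→rhi=0,T=1,p=0
L=5*4+1=21  i=0*2+0=0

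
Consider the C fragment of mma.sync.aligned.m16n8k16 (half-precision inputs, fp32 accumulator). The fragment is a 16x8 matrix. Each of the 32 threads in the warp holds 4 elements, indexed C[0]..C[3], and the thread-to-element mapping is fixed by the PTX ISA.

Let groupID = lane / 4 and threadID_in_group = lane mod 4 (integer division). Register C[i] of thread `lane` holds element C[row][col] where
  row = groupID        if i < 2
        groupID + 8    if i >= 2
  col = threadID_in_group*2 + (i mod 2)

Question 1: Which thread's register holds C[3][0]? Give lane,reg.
r:3=>grp=3,rB=0  c:0=>tig=0,lo=0
L=3*4+0=12  i=0*2+0=0

12,0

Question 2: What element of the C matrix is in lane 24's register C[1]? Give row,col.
6,1

lane 24: G=6 (24/4), T=0 (24%4)
i=1: r=6+0=6, c=0*2+1=1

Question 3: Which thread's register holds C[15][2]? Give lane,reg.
29,2

r:15=>grp=7,rB=1  c:2=>tig=1,lo=0
L=7*4+1=29  i=1*2+0=2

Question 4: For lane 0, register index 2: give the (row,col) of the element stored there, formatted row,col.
8,0

lane 0=>0/4=0, 0 mod 4=0
i=2  r:0+8=>8  c:2·0+0=>0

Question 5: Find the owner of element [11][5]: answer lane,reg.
14,3

r: 11->gid=3,r8=1  c: 5->tid=2,i&1=1
L=3*4+2=14  i=1*2+1=3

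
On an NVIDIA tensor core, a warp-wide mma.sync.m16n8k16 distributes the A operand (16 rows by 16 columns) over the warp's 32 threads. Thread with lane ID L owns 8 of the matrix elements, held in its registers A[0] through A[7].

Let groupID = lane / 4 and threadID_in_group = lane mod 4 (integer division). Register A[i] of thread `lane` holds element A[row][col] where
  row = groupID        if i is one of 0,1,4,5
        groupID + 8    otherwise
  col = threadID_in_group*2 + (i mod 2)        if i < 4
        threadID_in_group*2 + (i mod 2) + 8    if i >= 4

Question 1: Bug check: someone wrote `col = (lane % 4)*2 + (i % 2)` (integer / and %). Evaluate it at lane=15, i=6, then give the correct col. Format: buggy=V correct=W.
`(lane % 4)*2 + (i % 2)`[15,6]=>6
L=15=>grp=15>>2=3, tig=15&3=3
[6]=>row 3+8=11  col 3·2+0+8=14
col: 6 vs 14

buggy=6 correct=14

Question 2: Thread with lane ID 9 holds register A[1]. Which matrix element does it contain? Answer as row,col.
2,3

L=9=>grp=9>>2=2, tig=9&3=1
[1]=>row 2+0=2  col 1·2+1+0=3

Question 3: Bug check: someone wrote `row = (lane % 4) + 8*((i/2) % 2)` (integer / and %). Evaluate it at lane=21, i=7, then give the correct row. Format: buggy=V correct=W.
`(lane % 4) + 8*((i/2) % 2)`[21,7]⇒9
21: gr=5,th=1
[7] (5+8,1*2+1+8) = (13,11)
row: 9 vs 13

buggy=9 correct=13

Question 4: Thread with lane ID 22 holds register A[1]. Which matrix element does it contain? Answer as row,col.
5,5

L=22⇒gr=22>>2=5, th=22&3=2
[1]⇒row 5+0=5  col 2·2+1+0=5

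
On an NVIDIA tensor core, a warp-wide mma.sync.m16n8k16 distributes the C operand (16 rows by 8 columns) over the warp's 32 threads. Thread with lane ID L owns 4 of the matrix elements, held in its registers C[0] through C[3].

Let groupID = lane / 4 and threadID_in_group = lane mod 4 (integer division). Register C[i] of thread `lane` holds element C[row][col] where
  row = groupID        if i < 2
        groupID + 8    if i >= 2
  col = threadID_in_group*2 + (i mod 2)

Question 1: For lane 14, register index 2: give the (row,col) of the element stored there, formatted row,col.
L=14→G=14>>2=3, T=14&3=2
[2]→row 3+8=11  col 2·2+0=4

11,4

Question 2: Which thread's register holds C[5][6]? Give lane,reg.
23,0

r=5⇒gr=5,Rb=0  c=6⇒th=3,odd=0
L=5*4+3=23  i=0*2+0=0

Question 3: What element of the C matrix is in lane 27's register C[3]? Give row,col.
27: G=6,T=3
[3] (6+8,3*2+1) = (14,7)

14,7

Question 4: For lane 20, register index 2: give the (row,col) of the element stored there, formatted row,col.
13,0

L=20=>grp=20>>2=5, tig=20&3=0
[2]=>row 5+8=13  col 0·2+0=0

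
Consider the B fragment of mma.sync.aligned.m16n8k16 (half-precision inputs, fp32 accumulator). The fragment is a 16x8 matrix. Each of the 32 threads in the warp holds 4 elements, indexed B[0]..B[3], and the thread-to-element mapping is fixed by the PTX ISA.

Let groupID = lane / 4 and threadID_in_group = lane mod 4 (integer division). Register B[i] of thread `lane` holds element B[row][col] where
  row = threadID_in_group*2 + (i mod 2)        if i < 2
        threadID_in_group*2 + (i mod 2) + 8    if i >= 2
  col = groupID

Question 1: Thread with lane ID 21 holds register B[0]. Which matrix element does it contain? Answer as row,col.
2,5

L=21→G=21>>2=5, T=21&3=1
[0]→row 1·2+0+0=2  col G=5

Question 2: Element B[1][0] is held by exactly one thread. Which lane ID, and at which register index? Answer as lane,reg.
0,1

c=0⇒gr=0  r=1⇒Rb=0,th=0,odd=1
L=0*4+0=0  i=0*2+1=1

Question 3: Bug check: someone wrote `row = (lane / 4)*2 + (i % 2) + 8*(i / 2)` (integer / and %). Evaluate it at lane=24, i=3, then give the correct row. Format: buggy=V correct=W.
`(lane / 4)*2 + (i % 2) + 8*(i / 2)`[24,3]->21
24: gid=6,tid=0
[3] (0*2+1+8,6) = (9,6)
row: 21 vs 9

buggy=21 correct=9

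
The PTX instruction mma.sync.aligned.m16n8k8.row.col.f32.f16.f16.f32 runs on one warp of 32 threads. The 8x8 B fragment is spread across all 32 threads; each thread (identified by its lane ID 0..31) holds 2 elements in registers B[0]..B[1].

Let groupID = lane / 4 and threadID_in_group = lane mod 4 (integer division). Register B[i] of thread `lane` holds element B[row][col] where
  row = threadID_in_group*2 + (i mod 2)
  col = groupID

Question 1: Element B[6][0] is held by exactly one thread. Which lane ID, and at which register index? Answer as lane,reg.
c=0→G=0  r=6→T=3,p=0
L=0*4+3=3  i=0=0

3,0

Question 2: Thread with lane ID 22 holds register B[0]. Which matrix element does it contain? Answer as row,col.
4,5

L=22->g=22>>2=5, t=22&3=2
[0]->row 2·2+0=4  col g=5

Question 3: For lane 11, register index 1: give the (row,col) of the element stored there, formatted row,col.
7,2

L=11->g=11>>2=2, t=11&3=3
[1]->row 3·2+1=7  col g=2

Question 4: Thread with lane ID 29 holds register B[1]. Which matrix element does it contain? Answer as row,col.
3,7

L=29→G=29>>2=7, T=29&3=1
[1]→row 1·2+1=3  col G=7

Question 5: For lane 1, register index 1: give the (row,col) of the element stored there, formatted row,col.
lane 1: gr=0 (1/4), th=1 (1%4)
i=1: r=1*2+1=3, c=gr=0

3,0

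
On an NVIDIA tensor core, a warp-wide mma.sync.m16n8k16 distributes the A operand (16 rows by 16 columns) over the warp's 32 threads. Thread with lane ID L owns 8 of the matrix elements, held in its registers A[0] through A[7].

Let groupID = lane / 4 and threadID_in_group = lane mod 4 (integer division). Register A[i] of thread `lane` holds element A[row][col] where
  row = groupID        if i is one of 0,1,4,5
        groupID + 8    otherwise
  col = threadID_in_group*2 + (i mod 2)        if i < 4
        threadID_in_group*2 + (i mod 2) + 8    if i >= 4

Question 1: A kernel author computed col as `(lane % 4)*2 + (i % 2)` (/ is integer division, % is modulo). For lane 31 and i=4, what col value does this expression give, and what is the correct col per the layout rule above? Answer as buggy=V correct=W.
buggy=6 correct=14

`(lane % 4)*2 + (i % 2)`[31,4]⇒6
31: gr=7,th=3
[4] (7+0,3*2+0+8) = (7,14)
col: 6 vs 14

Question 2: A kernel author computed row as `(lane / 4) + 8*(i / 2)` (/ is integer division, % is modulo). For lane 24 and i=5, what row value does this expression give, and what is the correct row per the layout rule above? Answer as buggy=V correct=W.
`(lane / 4) + 8*(i / 2)`[24,5]→22
lane 24: G=6 (24/4), T=0 (24%4)
i=5: r=6+0=6, c=0*2+1+8=9
row: 22 vs 6

buggy=22 correct=6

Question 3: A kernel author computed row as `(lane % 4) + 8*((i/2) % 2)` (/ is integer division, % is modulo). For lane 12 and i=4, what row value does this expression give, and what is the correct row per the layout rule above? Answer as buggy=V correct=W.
buggy=0 correct=3

`(lane % 4) + 8*((i/2) % 2)`[12,4]->0
L=12->g=12>>2=3, t=12&3=0
[4]->row 3+0=3  col 0·2+0+8=8
row: 0 vs 3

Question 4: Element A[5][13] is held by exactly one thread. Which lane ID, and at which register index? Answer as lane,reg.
r:5=>grp=5,rB=0  c:13=>cB=1,tig=2,lo=1
L=5*4+2=22  i=1*4+0*2+1=5

22,5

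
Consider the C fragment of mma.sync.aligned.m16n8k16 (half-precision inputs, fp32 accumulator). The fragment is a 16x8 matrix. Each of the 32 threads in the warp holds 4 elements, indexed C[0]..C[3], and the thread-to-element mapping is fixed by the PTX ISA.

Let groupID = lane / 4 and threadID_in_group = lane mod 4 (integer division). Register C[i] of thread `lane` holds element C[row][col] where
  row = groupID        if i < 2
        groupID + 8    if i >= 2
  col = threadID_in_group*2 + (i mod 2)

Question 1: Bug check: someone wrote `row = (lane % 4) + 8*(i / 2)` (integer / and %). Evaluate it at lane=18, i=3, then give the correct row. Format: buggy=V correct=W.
`(lane % 4) + 8*(i / 2)`[18,3]->10
lane 18->18/4=4, 18 mod 4=2
i=3  r:4+8->12  c:2·2+1->5
row: 10 vs 12

buggy=10 correct=12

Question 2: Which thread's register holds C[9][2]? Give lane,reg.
r=9→G=1,rhi=1  c=2→T=1,p=0
L=1*4+1=5  i=1*2+0=2

5,2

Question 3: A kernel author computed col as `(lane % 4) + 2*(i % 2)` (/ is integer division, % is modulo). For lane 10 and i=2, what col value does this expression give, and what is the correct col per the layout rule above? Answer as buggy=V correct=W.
buggy=2 correct=4

`(lane % 4) + 2*(i % 2)`[10,2]->2
lane 10->10/4=2, 10 mod 4=2
i=2  r:2+8->10  c:2·2+0->4
col: 2 vs 4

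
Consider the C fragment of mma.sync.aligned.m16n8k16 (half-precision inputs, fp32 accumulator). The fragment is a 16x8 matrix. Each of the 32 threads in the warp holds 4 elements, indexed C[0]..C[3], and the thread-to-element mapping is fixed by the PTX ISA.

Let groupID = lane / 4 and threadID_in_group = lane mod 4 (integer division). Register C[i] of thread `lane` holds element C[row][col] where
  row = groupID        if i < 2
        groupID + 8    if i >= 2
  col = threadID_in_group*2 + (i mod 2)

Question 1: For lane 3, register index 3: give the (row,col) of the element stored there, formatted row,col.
lane 3⇒3/4=0, 3 mod 4=3
i=3  r:0+8⇒8  c:2·3+1⇒7

8,7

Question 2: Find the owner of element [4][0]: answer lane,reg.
16,0

r:4=>grp=4,rB=0  c:0=>tig=0,lo=0
L=4*4+0=16  i=0*2+0=0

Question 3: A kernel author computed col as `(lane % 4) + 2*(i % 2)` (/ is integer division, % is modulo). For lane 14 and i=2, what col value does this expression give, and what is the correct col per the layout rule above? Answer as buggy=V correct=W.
buggy=2 correct=4

`(lane % 4) + 2*(i % 2)`[14,2]->2
L=14->g=14>>2=3, t=14&3=2
[2]->row 3+8=11  col 2·2+0=4
col: 2 vs 4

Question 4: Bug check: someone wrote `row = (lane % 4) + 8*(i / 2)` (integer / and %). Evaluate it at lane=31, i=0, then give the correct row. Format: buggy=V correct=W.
`(lane % 4) + 8*(i / 2)`[31,0]->3
lane 31: gid=7 (31/4), tid=3 (31%4)
i=0: r=7+0=7, c=3*2+0=6
row: 3 vs 7

buggy=3 correct=7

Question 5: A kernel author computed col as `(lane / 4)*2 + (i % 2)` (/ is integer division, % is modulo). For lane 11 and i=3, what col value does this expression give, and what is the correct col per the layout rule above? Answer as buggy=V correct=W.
buggy=5 correct=7

`(lane / 4)*2 + (i % 2)`[11,3]→5
lane 11: G=2 (11/4), T=3 (11%4)
i=3: r=2+8=10, c=3*2+1=7
col: 5 vs 7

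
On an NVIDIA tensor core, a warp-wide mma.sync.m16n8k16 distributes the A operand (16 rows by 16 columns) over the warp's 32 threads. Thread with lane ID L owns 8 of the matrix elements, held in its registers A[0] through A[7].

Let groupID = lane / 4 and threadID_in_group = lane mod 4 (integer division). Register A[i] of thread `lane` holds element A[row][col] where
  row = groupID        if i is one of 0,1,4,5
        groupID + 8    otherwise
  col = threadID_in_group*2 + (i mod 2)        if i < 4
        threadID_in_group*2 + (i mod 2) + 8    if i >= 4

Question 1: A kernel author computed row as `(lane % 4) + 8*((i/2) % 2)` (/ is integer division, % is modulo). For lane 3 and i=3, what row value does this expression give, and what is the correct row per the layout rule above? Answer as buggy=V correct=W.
buggy=11 correct=8

`(lane % 4) + 8*((i/2) % 2)`[3,3]->11
L=3->gid=3>>2=0, tid=3&3=3
[3]->row 0+8=8  col 3·2+1+0=7
row: 11 vs 8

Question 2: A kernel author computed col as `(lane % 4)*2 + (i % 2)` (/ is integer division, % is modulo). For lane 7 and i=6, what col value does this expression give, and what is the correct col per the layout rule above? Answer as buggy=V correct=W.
buggy=6 correct=14

`(lane % 4)*2 + (i % 2)`[7,6]→6
lane 7: G=1 (7/4), T=3 (7%4)
i=6: r=1+8=9, c=3*2+0+8=14
col: 6 vs 14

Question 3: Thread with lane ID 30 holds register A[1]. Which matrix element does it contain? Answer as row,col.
lane 30: G=7 (30/4), T=2 (30%4)
i=1: r=7+0=7, c=2*2+1+0=5

7,5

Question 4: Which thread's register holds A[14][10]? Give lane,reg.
r=14->g=6,rb=1  c=10->cb=1,t=1,b0=0
L=6*4+1=25  i=1*4+1*2+0=6

25,6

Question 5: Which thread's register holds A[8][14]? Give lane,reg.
3,6

r:8=>grp=0,rB=1  c:14=>cB=1,tig=3,lo=0
L=0*4+3=3  i=1*4+1*2+0=6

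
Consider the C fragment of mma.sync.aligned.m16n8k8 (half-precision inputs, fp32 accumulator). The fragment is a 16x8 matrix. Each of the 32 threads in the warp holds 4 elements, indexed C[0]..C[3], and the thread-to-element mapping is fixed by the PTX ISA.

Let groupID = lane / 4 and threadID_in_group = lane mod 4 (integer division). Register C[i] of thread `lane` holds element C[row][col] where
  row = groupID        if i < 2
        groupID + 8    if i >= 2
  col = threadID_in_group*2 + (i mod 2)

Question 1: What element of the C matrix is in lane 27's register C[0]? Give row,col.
6,6

27: g=6,t=3
[0] (6+0,3*2+0) = (6,6)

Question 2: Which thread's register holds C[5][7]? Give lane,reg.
r: 5->gid=5,r8=0  c: 7->tid=3,i&1=1
L=5*4+3=23  i=0*2+1=1

23,1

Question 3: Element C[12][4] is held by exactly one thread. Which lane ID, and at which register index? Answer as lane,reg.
r: 12->gid=4,r8=1  c: 4->tid=2,i&1=0
L=4*4+2=18  i=1*2+0=2

18,2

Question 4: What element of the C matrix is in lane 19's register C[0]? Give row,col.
lane 19: gr=4 (19/4), th=3 (19%4)
i=0: r=4+0=4, c=3*2+0=6

4,6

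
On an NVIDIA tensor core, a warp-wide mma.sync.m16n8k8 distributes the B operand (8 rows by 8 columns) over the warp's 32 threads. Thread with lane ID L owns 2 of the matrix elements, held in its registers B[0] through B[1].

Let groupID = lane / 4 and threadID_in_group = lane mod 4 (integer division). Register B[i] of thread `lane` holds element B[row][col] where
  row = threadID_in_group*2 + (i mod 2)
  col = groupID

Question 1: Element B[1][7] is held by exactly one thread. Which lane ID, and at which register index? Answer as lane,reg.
28,1

c=7→G=7  r=1→T=0,p=1
L=7*4+0=28  i=1=1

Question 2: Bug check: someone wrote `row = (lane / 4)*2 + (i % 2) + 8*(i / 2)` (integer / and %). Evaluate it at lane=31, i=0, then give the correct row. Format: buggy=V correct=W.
`(lane / 4)*2 + (i % 2) + 8*(i / 2)`[31,0]⇒14
lane 31⇒31/4=7, 31 mod 4=3
i=0  r:2·3+0⇒6  c:7
row: 14 vs 6

buggy=14 correct=6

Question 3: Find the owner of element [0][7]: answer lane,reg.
28,0

c=7→G=7  r=0→T=0,p=0
L=7*4+0=28  i=0=0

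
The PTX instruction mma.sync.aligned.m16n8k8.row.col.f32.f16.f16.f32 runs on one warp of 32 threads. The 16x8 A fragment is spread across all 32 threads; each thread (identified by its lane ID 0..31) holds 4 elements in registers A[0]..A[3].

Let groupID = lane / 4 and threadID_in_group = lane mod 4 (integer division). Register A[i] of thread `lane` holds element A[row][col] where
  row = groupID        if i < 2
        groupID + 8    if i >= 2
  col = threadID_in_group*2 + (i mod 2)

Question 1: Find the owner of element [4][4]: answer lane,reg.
r=4⇒gr=4,Rb=0  c=4⇒th=2,odd=0
L=4*4+2=18  i=0*2+0=0

18,0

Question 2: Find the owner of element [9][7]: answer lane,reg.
7,3

r=9⇒gr=1,Rb=1  c=7⇒th=3,odd=1
L=1*4+3=7  i=1*2+1=3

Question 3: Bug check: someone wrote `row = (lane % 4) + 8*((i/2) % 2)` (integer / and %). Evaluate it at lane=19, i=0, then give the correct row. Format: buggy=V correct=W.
buggy=3 correct=4

`(lane % 4) + 8*((i/2) % 2)`[19,0]=>3
L=19=>grp=19>>2=4, tig=19&3=3
[0]=>row 4+0=4  col 3·2+0=6
row: 3 vs 4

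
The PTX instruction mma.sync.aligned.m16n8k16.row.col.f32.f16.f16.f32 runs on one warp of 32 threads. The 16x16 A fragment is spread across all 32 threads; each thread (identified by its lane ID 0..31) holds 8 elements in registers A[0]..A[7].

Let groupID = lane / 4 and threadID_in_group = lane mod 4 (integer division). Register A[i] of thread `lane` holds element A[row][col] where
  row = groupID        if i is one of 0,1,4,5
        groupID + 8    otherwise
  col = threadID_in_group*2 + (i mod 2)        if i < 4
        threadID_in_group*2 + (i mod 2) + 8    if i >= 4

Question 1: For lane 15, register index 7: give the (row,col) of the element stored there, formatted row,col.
11,15

lane 15: G=3 (15/4), T=3 (15%4)
i=7: r=3+8=11, c=3*2+1+8=15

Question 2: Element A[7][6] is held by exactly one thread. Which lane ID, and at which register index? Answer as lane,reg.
31,0

r=7->g=7,rb=0  c=6->cb=0,t=3,b0=0
L=7*4+3=31  i=0*4+0*2+0=0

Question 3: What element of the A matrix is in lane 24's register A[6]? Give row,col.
lane 24: G=6 (24/4), T=0 (24%4)
i=6: r=6+8=14, c=0*2+0+8=8

14,8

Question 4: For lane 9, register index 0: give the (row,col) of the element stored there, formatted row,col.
2,2

9: grp=2,tig=1
[0] (2+0,1*2+0+0) = (2,2)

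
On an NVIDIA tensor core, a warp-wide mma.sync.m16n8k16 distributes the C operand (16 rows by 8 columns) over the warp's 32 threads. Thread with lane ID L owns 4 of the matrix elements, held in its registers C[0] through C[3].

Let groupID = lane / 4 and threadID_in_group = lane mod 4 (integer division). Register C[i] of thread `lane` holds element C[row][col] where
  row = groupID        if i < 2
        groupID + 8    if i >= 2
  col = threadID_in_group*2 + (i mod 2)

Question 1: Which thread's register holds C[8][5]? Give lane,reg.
2,3

r=8⇒gr=0,Rb=1  c=5⇒th=2,odd=1
L=0*4+2=2  i=1*2+1=3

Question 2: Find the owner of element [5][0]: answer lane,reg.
r=5⇒gr=5,Rb=0  c=0⇒th=0,odd=0
L=5*4+0=20  i=0*2+0=0

20,0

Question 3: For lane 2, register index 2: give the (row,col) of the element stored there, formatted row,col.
lane 2: gid=0 (2/4), tid=2 (2%4)
i=2: r=0+8=8, c=2*2+0=4

8,4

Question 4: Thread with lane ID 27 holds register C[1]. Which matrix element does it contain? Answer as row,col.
6,7

27: g=6,t=3
[1] (6+0,3*2+1) = (6,7)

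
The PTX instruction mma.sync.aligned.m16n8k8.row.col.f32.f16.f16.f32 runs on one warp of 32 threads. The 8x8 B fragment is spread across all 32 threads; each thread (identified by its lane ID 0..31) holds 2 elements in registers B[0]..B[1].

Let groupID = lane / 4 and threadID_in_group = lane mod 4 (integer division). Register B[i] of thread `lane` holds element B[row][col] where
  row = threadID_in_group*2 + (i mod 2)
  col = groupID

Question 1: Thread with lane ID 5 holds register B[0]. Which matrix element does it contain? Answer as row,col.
lane 5: G=1 (5/4), T=1 (5%4)
i=0: r=1*2+0=2, c=G=1

2,1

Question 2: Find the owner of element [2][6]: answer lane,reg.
25,0

c=6->g=6  r=2->t=1,b0=0
L=6*4+1=25  i=0=0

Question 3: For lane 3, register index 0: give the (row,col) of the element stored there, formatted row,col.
6,0

lane 3: gid=0 (3/4), tid=3 (3%4)
i=0: r=3*2+0=6, c=gid=0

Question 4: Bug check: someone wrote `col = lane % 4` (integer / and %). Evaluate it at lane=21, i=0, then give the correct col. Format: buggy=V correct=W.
`lane % 4`[21,0]⇒1
lane 21: gr=5 (21/4), th=1 (21%4)
i=0: r=1*2+0=2, c=gr=5
col: 1 vs 5

buggy=1 correct=5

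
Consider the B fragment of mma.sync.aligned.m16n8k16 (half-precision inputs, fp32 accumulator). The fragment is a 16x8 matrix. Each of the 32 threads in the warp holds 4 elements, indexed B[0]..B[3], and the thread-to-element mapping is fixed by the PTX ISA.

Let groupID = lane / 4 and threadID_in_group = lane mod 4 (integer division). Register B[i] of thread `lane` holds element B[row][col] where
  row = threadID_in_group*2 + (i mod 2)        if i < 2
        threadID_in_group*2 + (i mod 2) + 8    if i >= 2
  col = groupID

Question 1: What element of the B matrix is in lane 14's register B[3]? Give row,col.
14: g=3,t=2
[3] (2*2+1+8,3) = (13,3)

13,3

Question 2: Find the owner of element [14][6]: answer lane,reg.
c: 6->gid=6  r: 14->r8=1,tid=3,i&1=0
L=6*4+3=27  i=1*2+0=2

27,2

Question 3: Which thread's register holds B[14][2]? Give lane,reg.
c=2→G=2  r=14→rhi=1,T=3,p=0
L=2*4+3=11  i=1*2+0=2

11,2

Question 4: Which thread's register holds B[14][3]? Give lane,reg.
c=3->g=3  r=14->rb=1,t=3,b0=0
L=3*4+3=15  i=1*2+0=2

15,2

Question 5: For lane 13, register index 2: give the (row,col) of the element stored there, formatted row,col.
10,3

13: G=3,T=1
[2] (1*2+0+8,3) = (10,3)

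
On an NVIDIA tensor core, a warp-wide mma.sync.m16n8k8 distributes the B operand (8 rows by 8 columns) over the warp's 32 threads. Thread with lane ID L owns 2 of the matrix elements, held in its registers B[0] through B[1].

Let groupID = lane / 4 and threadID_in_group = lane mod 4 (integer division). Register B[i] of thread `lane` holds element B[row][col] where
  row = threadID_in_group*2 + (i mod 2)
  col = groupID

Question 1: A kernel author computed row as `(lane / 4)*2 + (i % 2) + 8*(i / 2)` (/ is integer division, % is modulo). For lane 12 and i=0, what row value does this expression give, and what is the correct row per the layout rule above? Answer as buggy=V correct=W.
`(lane / 4)*2 + (i % 2) + 8*(i / 2)`[12,0]→6
12: G=3,T=0
[0] (0*2+0,3) = (0,3)
row: 6 vs 0

buggy=6 correct=0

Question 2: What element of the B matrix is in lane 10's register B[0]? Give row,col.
4,2

lane 10->10/4=2, 10 mod 4=2
i=0  r:2·2+0->4  c:2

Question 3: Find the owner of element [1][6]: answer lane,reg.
24,1

c=6⇒gr=6  r=1⇒th=0,odd=1
L=6*4+0=24  i=1=1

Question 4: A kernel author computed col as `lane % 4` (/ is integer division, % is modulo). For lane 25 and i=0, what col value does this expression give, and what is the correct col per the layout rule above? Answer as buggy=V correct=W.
buggy=1 correct=6

`lane % 4`[25,0]->1
lane 25->25/4=6, 25 mod 4=1
i=0  r:2·1+0->2  c:6
col: 1 vs 6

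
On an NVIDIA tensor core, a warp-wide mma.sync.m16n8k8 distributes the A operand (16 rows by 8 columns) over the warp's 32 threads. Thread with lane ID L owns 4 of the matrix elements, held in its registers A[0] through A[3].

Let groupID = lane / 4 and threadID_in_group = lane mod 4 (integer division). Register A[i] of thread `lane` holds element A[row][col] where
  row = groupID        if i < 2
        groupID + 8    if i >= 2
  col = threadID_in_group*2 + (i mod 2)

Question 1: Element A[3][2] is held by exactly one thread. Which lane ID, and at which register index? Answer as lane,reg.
r=3→G=3,rhi=0  c=2→T=1,p=0
L=3*4+1=13  i=0*2+0=0

13,0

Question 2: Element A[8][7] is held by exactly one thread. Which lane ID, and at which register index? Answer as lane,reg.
r=8->g=0,rb=1  c=7->t=3,b0=1
L=0*4+3=3  i=1*2+1=3

3,3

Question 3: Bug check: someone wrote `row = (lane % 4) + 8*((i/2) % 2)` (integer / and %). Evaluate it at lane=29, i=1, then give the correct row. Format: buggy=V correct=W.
buggy=1 correct=7

`(lane % 4) + 8*((i/2) % 2)`[29,1]=>1
lane 29: grp=7 (29/4), tig=1 (29%4)
i=1: r=7+0=7, c=1*2+1=3
row: 1 vs 7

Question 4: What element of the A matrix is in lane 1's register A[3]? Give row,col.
8,3

lane 1→1/4=0, 1 mod 4=1
i=3  r:0+8→8  c:2·1+1→3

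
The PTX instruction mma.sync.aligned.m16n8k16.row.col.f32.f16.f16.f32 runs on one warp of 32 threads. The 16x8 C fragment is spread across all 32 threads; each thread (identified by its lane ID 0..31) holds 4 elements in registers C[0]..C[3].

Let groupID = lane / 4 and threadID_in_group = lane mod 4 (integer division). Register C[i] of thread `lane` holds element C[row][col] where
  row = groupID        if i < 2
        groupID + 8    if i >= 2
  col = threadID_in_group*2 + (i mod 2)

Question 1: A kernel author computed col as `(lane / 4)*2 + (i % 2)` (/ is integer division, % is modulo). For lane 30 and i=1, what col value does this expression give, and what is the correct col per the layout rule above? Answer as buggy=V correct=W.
`(lane / 4)*2 + (i % 2)`[30,1]=>15
lane 30=>30/4=7, 30 mod 4=2
i=1  r:7+0=>7  c:2·2+1=>5
col: 15 vs 5

buggy=15 correct=5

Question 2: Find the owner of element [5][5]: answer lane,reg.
22,1

r=5⇒gr=5,Rb=0  c=5⇒th=2,odd=1
L=5*4+2=22  i=0*2+1=1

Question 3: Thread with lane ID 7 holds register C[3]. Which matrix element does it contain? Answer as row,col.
9,7

7: gr=1,th=3
[3] (1+8,3*2+1) = (9,7)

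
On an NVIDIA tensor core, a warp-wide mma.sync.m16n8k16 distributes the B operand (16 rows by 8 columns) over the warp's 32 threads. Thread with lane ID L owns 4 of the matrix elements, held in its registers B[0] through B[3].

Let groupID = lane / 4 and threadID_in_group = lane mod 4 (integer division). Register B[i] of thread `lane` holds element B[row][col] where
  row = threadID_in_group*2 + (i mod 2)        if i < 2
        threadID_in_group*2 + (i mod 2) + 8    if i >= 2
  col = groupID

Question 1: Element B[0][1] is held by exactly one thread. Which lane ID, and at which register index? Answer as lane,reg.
4,0

c=1→G=1  r=0→rhi=0,T=0,p=0
L=1*4+0=4  i=0*2+0=0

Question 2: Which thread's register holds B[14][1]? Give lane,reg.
7,2

c=1→G=1  r=14→rhi=1,T=3,p=0
L=1*4+3=7  i=1*2+0=2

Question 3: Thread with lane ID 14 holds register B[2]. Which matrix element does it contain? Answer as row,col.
12,3

14: grp=3,tig=2
[2] (2*2+0+8,3) = (12,3)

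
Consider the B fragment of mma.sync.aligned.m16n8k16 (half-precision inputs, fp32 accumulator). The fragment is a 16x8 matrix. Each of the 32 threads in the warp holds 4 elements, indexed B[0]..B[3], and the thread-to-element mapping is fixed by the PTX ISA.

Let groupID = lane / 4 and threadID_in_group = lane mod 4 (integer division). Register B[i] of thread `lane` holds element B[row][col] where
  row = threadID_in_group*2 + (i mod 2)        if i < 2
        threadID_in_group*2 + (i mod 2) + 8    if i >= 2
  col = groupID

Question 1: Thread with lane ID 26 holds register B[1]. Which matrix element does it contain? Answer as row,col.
5,6

lane 26: gid=6 (26/4), tid=2 (26%4)
i=1: r=2*2+1+0=5, c=gid=6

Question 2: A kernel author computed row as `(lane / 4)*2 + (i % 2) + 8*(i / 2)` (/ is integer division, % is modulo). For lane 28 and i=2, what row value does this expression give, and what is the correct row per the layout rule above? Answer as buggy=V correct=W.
buggy=22 correct=8

`(lane / 4)*2 + (i % 2) + 8*(i / 2)`[28,2]→22
L=28→G=28>>2=7, T=28&3=0
[2]→row 0·2+0+8=8  col G=7
row: 22 vs 8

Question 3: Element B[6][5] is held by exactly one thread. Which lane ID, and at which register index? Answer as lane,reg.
c=5->g=5  r=6->rb=0,t=3,b0=0
L=5*4+3=23  i=0*2+0=0

23,0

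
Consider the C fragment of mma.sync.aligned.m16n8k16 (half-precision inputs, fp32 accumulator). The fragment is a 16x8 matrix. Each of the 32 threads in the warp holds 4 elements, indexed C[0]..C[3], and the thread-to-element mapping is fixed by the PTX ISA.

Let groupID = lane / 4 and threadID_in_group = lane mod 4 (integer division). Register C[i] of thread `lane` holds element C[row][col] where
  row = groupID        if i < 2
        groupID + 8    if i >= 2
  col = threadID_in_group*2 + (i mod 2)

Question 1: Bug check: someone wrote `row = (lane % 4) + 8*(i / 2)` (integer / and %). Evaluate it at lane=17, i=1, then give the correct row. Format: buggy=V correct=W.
buggy=1 correct=4

`(lane % 4) + 8*(i / 2)`[17,1]→1
lane 17→17/4=4, 17 mod 4=1
i=1  r:4+0→4  c:2·1+1→3
row: 1 vs 4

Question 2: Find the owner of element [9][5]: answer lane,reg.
r:9=>grp=1,rB=1  c:5=>tig=2,lo=1
L=1*4+2=6  i=1*2+1=3

6,3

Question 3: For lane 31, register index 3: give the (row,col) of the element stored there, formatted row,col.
lane 31->31/4=7, 31 mod 4=3
i=3  r:7+8->15  c:2·3+1->7

15,7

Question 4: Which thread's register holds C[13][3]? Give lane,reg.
21,3

r=13->g=5,rb=1  c=3->t=1,b0=1
L=5*4+1=21  i=1*2+1=3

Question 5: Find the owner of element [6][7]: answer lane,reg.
27,1

r=6->g=6,rb=0  c=7->t=3,b0=1
L=6*4+3=27  i=0*2+1=1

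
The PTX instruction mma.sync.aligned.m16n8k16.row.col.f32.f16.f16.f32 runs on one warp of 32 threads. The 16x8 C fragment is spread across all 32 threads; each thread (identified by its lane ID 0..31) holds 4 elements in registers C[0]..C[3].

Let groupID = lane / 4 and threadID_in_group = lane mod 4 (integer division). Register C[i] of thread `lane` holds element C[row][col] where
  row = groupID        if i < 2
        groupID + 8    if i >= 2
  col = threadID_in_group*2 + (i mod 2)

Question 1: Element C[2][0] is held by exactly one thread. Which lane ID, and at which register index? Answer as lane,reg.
8,0

r=2->g=2,rb=0  c=0->t=0,b0=0
L=2*4+0=8  i=0*2+0=0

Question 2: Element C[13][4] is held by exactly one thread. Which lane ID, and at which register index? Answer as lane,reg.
22,2

r=13⇒gr=5,Rb=1  c=4⇒th=2,odd=0
L=5*4+2=22  i=1*2+0=2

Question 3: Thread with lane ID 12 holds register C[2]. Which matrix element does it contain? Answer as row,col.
lane 12: gr=3 (12/4), th=0 (12%4)
i=2: r=3+8=11, c=0*2+0=0

11,0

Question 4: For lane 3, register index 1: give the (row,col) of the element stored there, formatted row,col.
3: G=0,T=3
[1] (0+0,3*2+1) = (0,7)

0,7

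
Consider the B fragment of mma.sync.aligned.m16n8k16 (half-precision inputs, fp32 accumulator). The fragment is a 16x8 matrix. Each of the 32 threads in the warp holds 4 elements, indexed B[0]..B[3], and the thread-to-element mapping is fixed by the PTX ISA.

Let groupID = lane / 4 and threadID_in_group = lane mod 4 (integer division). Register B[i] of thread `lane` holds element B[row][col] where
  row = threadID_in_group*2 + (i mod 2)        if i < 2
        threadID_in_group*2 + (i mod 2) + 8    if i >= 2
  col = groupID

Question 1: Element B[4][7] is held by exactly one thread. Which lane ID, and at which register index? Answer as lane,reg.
30,0

c=7⇒gr=7  r=4⇒Rb=0,th=2,odd=0
L=7*4+2=30  i=0*2+0=0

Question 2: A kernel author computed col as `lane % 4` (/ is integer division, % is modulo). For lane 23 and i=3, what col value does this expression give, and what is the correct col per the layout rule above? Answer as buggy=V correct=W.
buggy=3 correct=5

`lane % 4`[23,3]->3
lane 23: gid=5 (23/4), tid=3 (23%4)
i=3: r=3*2+1+8=15, c=gid=5
col: 3 vs 5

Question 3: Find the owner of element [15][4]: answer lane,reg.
19,3

c=4→G=4  r=15→rhi=1,T=3,p=1
L=4*4+3=19  i=1*2+1=3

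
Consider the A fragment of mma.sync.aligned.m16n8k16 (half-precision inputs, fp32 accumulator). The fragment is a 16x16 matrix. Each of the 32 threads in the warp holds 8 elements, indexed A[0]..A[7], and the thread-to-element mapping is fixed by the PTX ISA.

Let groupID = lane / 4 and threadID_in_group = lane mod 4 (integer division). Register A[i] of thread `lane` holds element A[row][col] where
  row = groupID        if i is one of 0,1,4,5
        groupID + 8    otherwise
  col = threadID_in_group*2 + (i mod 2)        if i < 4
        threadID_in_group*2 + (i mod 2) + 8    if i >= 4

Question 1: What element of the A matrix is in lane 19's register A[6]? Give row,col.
12,14

lane 19: gr=4 (19/4), th=3 (19%4)
i=6: r=4+8=12, c=3*2+0+8=14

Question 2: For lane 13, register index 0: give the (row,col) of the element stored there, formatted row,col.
3,2

lane 13: grp=3 (13/4), tig=1 (13%4)
i=0: r=3+0=3, c=1*2+0+0=2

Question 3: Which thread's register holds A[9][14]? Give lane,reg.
r=9⇒gr=1,Rb=1  c=14⇒Cb=1,th=3,odd=0
L=1*4+3=7  i=1*4+1*2+0=6

7,6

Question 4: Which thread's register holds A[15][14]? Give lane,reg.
r:15=>grp=7,rB=1  c:14=>cB=1,tig=3,lo=0
L=7*4+3=31  i=1*4+1*2+0=6

31,6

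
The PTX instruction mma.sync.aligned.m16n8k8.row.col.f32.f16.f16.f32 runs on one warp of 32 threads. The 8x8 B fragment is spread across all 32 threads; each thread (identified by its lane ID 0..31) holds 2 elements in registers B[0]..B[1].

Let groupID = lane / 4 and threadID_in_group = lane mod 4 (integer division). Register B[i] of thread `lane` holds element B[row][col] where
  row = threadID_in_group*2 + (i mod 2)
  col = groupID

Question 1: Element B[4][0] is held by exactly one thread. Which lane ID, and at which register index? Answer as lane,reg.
2,0

c: 0->gid=0  r: 4->tid=2,i&1=0
L=0*4+2=2  i=0=0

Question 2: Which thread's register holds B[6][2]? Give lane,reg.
11,0

c=2⇒gr=2  r=6⇒th=3,odd=0
L=2*4+3=11  i=0=0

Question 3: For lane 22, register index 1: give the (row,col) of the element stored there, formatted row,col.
lane 22→22/4=5, 22 mod 4=2
i=1  r:2·2+1→5  c:5

5,5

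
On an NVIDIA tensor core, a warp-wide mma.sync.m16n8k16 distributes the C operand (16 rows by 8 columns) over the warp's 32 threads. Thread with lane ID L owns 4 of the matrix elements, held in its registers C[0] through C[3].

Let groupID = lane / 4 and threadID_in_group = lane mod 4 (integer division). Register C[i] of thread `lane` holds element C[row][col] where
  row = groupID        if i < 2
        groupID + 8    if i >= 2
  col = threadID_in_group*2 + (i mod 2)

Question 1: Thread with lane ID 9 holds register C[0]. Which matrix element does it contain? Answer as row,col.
2,2

lane 9⇒9/4=2, 9 mod 4=1
i=0  r:2+0⇒2  c:2·1+0⇒2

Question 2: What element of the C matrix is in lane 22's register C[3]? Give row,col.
22: grp=5,tig=2
[3] (5+8,2*2+1) = (13,5)

13,5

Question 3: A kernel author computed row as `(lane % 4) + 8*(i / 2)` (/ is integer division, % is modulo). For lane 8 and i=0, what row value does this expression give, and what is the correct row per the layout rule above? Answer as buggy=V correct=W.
`(lane % 4) + 8*(i / 2)`[8,0]=>0
lane 8: grp=2 (8/4), tig=0 (8%4)
i=0: r=2+0=2, c=0*2+0=0
row: 0 vs 2

buggy=0 correct=2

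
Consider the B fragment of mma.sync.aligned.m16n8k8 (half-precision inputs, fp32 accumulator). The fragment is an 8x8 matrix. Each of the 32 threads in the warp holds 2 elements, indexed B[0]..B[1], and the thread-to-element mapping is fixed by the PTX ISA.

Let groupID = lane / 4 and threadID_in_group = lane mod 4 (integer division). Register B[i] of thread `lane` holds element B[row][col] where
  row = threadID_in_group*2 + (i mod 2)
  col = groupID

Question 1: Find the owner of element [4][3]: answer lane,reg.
c=3->g=3  r=4->t=2,b0=0
L=3*4+2=14  i=0=0

14,0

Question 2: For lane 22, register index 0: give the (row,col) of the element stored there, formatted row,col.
4,5

22: G=5,T=2
[0] (2*2+0,5) = (4,5)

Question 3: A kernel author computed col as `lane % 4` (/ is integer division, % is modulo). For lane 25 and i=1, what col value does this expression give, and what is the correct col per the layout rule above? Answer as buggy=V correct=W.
`lane % 4`[25,1]->1
lane 25: gid=6 (25/4), tid=1 (25%4)
i=1: r=1*2+1=3, c=gid=6
col: 1 vs 6

buggy=1 correct=6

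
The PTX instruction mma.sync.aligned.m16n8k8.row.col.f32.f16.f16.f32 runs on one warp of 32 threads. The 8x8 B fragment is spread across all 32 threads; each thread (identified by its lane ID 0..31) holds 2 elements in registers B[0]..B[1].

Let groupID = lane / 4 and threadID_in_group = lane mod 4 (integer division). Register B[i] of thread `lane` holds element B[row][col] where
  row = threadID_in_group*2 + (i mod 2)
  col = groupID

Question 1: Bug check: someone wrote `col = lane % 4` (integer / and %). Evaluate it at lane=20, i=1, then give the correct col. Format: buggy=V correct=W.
buggy=0 correct=5

`lane % 4`[20,1]⇒0
L=20⇒gr=20>>2=5, th=20&3=0
[1]⇒row 0·2+1=1  col gr=5
col: 0 vs 5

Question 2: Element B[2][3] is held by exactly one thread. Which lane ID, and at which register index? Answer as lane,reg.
c:3=>grp=3  r:2=>tig=1,lo=0
L=3*4+1=13  i=0=0

13,0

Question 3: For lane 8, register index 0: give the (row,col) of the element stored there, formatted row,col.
8: gid=2,tid=0
[0] (0*2+0,2) = (0,2)

0,2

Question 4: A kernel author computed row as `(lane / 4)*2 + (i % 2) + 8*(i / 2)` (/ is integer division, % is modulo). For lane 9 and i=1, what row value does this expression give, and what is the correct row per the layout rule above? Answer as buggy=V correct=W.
`(lane / 4)*2 + (i % 2) + 8*(i / 2)`[9,1]->5
L=9->g=9>>2=2, t=9&3=1
[1]->row 1·2+1=3  col g=2
row: 5 vs 3

buggy=5 correct=3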